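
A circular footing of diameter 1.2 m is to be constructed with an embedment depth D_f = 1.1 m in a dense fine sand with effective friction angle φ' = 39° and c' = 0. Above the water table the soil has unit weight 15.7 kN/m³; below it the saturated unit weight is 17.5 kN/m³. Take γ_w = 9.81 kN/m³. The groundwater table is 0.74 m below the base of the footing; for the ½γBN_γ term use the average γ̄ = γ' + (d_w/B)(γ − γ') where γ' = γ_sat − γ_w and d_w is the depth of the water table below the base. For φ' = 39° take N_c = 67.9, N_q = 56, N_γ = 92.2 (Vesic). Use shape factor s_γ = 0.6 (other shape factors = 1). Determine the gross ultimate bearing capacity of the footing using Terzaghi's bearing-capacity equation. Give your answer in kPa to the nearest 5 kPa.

q_ult ≈ 1385 kPa

q = γ·D_f = 15.7 × 1.1 = 17.27 kPa.
γ' = 7.69 kN/m³; averaging over the depth B below the base, γ̄ = γ' + (d_w/B)(γ − γ') = 12.63 kN/m³.
q·N_q = 17.27 × 56 = 967.12 kPa
0.5·γ·B·N_γ·s_γ = 0.5 × 12.63 × 1.2 × 92.2 × 0.6 = 419.2 kPa
q_ult = 967.12 + 419.2 = 1386.3 kPa.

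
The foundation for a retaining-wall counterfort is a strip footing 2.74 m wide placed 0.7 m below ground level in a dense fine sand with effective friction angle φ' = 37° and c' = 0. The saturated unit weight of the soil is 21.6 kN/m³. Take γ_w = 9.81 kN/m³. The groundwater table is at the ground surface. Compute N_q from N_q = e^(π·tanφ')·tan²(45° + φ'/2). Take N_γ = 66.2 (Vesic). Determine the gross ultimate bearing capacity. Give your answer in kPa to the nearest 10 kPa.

tan37° = 0.7536, so N_q = e^(π×0.7536)·tan²(63.5°) = 10.669 × 4.023 = 42.92.
Water table at ground surface, so effective unit weight γ' = 21.6 − 9.81 = 11.79 kN/m³ is used throughout; overburden q = 11.79 × 0.7 = 8.253 kPa; the same γ' applies in the ½γBN_γ term.
Surcharge term q·N_q = 8.253 × 42.92 = 354.22 kPa; self-weight term 0.5·γ·B·N_γ = 0.5 × 11.79 × 2.74 × 66.2 = 1069.3 kPa.
q_ult = 354.22 + 1069.3 = 1423.5 kPa.

q_ult ≈ 1420 kPa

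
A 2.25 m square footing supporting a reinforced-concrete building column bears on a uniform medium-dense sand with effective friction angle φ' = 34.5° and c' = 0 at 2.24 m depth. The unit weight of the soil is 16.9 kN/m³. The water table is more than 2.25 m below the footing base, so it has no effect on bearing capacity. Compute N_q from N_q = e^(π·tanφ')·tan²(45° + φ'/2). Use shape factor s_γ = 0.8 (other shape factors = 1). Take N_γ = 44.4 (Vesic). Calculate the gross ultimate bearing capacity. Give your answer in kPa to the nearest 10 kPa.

q_ult ≈ 1860 kPa

tan34.5° = 0.6873, so N_q = e^(π×0.6873)·tan²(62.25°) = 8.664 × 3.613 = 31.3.
q = γ·D_f = 16.9 × 2.24 = 37.856 kPa.
q·N_q = 37.856 × 31.299 = 1184.9 kPa
0.5·γ·B·N_γ·s_γ = 0.5 × 16.9 × 2.25 × 44.4 × 0.8 = 675.32 kPa
q_ult = 1184.9 + 675.32 = 1860.2 kPa.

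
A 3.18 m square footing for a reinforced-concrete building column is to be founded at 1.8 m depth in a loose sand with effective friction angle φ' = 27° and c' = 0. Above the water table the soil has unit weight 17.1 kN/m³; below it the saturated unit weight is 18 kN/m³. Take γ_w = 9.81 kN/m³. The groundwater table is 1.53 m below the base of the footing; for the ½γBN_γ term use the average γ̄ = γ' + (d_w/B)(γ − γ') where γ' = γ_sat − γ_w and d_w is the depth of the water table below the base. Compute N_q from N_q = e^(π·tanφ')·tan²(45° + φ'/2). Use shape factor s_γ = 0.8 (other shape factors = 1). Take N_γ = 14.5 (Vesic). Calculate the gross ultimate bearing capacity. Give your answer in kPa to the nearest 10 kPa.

tan27° = 0.5095, so N_q = e^(π×0.5095)·tan²(58.5°) = 4.957 × 2.663 = 13.2.
Effective surcharge at the founding depth q = γ·D_f = 17.1 × 1.8 = 30.78 kPa.
With d_w = 1.53 m < B, γ̄ = 8.19 + (1.53/3.18) × (17.1 − 8.19) = 12.477 kN/m³.
q_ult = q·N_q + 0.5·γ·B·N_γ·s_γ
     = 30.78 × 13.199 + 0.5 × 12.477 × 3.18 × 14.5 × 0.8
     = 406.27 + 230.12 = 636.39 kPa.

q_ult ≈ 640 kPa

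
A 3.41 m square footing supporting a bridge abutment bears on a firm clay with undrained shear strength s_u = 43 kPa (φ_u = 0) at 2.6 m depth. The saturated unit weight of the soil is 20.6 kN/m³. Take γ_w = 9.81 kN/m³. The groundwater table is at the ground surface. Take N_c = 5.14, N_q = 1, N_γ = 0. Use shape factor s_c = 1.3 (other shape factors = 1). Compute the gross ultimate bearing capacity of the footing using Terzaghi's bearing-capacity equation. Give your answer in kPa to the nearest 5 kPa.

q_ult ≈ 315 kPa

γ' = 20.6 − 9.81 = 10.79 kN/m³ (submerged throughout). q = 10.79 × 2.6 = 28.054 kPa.
c·N_c·s_c = 43 × 5.14 × 1.3 = 287.33 kPa
q·N_q = 28.054 × 1 = 28.054 kPa
q_ult = 287.33 + 28.054 = 315.38 kPa.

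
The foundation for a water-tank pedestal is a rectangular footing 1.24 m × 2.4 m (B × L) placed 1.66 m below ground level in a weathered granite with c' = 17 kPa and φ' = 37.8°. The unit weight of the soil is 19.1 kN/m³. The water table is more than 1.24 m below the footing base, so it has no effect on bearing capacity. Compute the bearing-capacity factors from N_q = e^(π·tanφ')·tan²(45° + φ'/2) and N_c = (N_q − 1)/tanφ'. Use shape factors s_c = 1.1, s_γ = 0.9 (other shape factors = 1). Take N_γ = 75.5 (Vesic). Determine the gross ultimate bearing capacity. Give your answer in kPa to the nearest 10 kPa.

q_ult ≈ 3440 kPa

tan37.8° = 0.7757, so N_q = e^(π×0.7757)·tan²(63.9°) = 11.437 × 4.167 = 47.66.
N_c = (47.66 − 1)/tan37.8° = 60.15.
Overburden at base level: q = 19.1 × 1.66 = 31.706 kPa.
Cohesion term c·N_c·s_c = 17 × 60.148 × 1.1 = 1124.8 kPa; surcharge term q·N_q = 31.706 × 47.655 = 1511 kPa; self-weight term 0.5·γ·B·N_γ·s_γ = 0.5 × 19.1 × 1.24 × 75.5 × 0.9 = 804.66 kPa.
q_ult = 1124.8 + 1511 + 804.66 = 3440.4 kPa.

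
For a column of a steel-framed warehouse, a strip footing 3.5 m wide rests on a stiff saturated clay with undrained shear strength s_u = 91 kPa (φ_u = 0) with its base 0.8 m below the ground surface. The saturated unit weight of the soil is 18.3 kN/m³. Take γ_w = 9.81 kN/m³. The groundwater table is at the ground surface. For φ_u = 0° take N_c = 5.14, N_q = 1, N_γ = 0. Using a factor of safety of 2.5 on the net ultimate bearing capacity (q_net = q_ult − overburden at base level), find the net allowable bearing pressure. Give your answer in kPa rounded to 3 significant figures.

γ' = 18.3 − 9.81 = 8.49 kN/m³ (submerged throughout). q = 8.49 × 0.8 = 6.792 kPa.
c·N_c = 91 × 5.14 = 467.74 kPa
q·N_q = 6.792 × 1 = 6.792 kPa
q_ult = 467.74 + 6.792 = 474.53 kPa.
q_net = 474.53 − 6.792 = 467.74 kPa.
q_all(net) = 467.74 / 2.5 = 187.1 kPa.

q_all(net) ≈ 187 kPa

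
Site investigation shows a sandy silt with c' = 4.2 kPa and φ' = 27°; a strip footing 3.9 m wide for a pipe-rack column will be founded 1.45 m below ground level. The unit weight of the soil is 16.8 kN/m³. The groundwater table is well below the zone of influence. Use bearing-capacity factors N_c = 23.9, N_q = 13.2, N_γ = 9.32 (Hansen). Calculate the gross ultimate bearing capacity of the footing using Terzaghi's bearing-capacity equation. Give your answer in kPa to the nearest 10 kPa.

q = γ·D_f = 16.8 × 1.45 = 24.36 kPa.
c·N_c = 4.2 × 23.9 = 100.38 kPa
q·N_q = 24.36 × 13.2 = 321.55 kPa
0.5·γ·B·N_γ = 0.5 × 16.8 × 3.9 × 9.32 = 305.32 kPa
q_ult = 100.38 + 321.55 + 305.32 = 727.26 kPa.

q_ult ≈ 730 kPa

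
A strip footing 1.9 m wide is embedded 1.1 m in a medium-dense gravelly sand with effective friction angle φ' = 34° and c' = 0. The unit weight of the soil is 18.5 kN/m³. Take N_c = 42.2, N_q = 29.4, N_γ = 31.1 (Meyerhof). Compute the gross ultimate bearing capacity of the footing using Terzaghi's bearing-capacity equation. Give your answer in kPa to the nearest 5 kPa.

Overburden at base level: q = 18.5 × 1.1 = 20.35 kPa.
Surcharge term q·N_q = 20.35 × 29.4 = 598.29 kPa; self-weight term 0.5·γ·B·N_γ = 0.5 × 18.5 × 1.9 × 31.1 = 546.58 kPa.
q_ult = 598.29 + 546.58 = 1144.9 kPa.

q_ult ≈ 1145 kPa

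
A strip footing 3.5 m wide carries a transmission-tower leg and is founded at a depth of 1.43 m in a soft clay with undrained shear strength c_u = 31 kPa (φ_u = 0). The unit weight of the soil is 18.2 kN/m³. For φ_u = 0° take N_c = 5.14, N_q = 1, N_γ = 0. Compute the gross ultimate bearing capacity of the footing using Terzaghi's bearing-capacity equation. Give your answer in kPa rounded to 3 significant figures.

Effective surcharge at the founding depth q = γ·D_f = 18.2 × 1.43 = 26.026 kPa.
q_ult = c·N_c + q·N_q
     = 31 × 5.14 + 26.026 × 1
     = 159.34 + 26.026 = 185.37 kPa.

q_ult ≈ 185 kPa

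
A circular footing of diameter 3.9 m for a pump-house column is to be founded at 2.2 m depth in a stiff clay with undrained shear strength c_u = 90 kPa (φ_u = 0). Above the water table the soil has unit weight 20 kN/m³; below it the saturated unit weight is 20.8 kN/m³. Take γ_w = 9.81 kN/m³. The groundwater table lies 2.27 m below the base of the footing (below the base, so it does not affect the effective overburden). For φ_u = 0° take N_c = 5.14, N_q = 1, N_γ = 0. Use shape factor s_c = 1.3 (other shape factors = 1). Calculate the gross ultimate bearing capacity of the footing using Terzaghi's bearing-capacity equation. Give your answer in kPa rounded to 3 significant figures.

Effective surcharge at the founding depth q = γ·D_f = 20 × 2.2 = 44 kPa.
q_ult = c·N_c·s_c + q·N_q
     = 90 × 5.14 × 1.3 + 44 × 1
     = 601.38 + 44 = 645.38 kPa.

q_ult ≈ 645 kPa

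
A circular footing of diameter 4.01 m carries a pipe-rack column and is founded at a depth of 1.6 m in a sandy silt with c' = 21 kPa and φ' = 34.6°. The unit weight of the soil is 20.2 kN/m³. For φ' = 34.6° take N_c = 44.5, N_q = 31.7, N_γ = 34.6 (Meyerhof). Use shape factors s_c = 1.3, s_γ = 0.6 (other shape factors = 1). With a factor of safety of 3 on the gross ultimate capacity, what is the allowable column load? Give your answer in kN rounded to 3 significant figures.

P_all ≈ 13000 kN

Overburden at base level: q = 20.2 × 1.6 = 32.32 kPa.
Cohesion term c·N_c·s_c = 21 × 44.5 × 1.3 = 1214.9 kPa; surcharge term q·N_q = 32.32 × 31.7 = 1024.5 kPa; self-weight term 0.5·γ·B·N_γ·s_γ = 0.5 × 20.2 × 4.01 × 34.6 × 0.6 = 840.8 kPa.
q_ult = 1214.9 + 1024.5 + 840.8 = 3080.2 kPa.
Gross allowable pressure q_all = 3080.2 / 3 = 1026.7 kPa.
Footing area = 12.6293 m², so allowable column load = 1026.7 × 12.6293 = 12967 kN.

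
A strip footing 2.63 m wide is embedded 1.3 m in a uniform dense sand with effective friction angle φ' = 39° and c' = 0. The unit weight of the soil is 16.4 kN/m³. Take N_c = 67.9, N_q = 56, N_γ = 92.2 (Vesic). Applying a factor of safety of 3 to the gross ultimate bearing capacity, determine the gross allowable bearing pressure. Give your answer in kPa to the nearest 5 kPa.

Effective surcharge at the founding depth q = γ·D_f = 16.4 × 1.3 = 21.32 kPa.
q_ult = q·N_q + 0.5·γ·B·N_γ
     = 21.32 × 56 + 0.5 × 16.4 × 2.63 × 92.2
     = 1193.9 + 1988.4 = 3182.3 kPa.
q_all = q_ult / FS = 3182.3 / 3 = 1060.8 kPa.

q_all ≈ 1060 kPa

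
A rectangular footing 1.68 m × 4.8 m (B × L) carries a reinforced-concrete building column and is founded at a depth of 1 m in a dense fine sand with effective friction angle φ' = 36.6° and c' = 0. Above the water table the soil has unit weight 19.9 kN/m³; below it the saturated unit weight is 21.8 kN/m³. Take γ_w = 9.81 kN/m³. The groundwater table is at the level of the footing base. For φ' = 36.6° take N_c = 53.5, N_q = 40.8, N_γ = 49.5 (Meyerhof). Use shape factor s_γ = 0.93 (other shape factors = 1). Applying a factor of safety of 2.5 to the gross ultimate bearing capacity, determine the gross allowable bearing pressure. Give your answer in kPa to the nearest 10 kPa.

q_all ≈ 510 kPa

Overburden at base level: q = 19.9 × 1 = 19.9 kPa.
Below the base the soil is submerged, so the ½γBN_γ term uses γ' = 21.8 − 9.81 = 11.99 kN/m³.
Surcharge term q·N_q = 19.9 × 40.8 = 811.92 kPa; self-weight term 0.5·γ·B·N_γ·s_γ = 0.5 × 11.99 × 1.68 × 49.5 × 0.93 = 463.65 kPa.
q_ult = 811.92 + 463.65 = 1275.6 kPa.
q_all = q_ult / FS = 1275.6 / 2.5 = 510.23 kPa.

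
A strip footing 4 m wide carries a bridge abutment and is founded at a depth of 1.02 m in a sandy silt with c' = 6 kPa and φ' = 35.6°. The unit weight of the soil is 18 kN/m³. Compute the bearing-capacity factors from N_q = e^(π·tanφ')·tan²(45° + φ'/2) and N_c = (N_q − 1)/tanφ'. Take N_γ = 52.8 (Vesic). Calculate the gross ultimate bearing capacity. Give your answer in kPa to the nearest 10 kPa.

tan35.6° = 0.7159, so N_q = e^(π×0.7159)·tan²(62.8°) = 9.48 × 3.786 = 35.89.
N_c = (35.89 − 1)/tan35.6° = 48.74.
q = γ·D_f = 18 × 1.02 = 18.36 kPa.
c·N_c = 6 × 48.736 = 292.41 kPa
q·N_q = 18.36 × 35.891 = 658.96 kPa
0.5·γ·B·N_γ = 0.5 × 18 × 4 × 52.8 = 1900.8 kPa
q_ult = 292.41 + 658.96 + 1900.8 = 2852.2 kPa.

q_ult ≈ 2850 kPa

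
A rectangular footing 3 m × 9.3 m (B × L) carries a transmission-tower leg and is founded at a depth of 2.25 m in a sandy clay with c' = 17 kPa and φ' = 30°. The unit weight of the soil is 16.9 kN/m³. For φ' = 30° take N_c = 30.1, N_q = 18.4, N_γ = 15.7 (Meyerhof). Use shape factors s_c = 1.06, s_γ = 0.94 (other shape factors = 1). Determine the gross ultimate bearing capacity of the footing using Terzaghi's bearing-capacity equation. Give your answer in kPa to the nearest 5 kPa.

q_ult ≈ 1615 kPa

Overburden at base level: q = 16.9 × 2.25 = 38.025 kPa.
Cohesion term c·N_c·s_c = 17 × 30.1 × 1.06 = 542.4 kPa; surcharge term q·N_q = 38.025 × 18.4 = 699.66 kPa; self-weight term 0.5·γ·B·N_γ·s_γ = 0.5 × 16.9 × 3 × 15.7 × 0.94 = 374.12 kPa.
q_ult = 542.4 + 699.66 + 374.12 = 1616.2 kPa.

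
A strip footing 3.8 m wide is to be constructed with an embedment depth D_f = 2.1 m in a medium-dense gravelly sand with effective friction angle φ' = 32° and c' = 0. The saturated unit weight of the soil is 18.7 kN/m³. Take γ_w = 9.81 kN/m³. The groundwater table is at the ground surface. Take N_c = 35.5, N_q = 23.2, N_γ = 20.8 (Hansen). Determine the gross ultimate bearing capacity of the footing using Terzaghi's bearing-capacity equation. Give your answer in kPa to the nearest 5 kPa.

Water table at ground surface, so effective unit weight γ' = 18.7 − 9.81 = 8.89 kN/m³ is used throughout; overburden q = 8.89 × 2.1 = 18.669 kPa; the same γ' applies in the ½γBN_γ term.
Surcharge term q·N_q = 18.669 × 23.2 = 433.12 kPa; self-weight term 0.5·γ·B·N_γ = 0.5 × 8.89 × 3.8 × 20.8 = 351.33 kPa.
q_ult = 433.12 + 351.33 = 784.45 kPa.

q_ult ≈ 785 kPa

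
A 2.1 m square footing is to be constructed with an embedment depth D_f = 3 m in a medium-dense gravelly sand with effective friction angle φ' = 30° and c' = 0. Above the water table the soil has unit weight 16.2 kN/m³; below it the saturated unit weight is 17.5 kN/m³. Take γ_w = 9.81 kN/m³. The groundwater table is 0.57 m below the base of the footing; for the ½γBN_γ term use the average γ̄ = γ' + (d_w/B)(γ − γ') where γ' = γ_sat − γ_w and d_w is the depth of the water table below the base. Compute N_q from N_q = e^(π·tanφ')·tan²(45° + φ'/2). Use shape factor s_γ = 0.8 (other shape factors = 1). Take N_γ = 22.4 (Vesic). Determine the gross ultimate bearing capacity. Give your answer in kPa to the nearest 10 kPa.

tan30° = 0.5774, so N_q = e^(π×0.5774)·tan²(60°) = 6.134 × 3.0 = 18.4.
Overburden at base level: q = 16.2 × 3 = 48.6 kPa.
The water table is 0.57 m below the base (< B = 2.1 m), so the ½γBN_γ term uses γ̄ = γ' + (d_w/B)(γ − γ') = 7.69 + (0.57/2.1)(16.2 − 7.69) = 9.9999 kN/m³.
Surcharge term q·N_q = 48.6 × 18.401 = 894.29 kPa; self-weight term 0.5·γ·B·N_γ·s_γ = 0.5 × 9.9999 × 2.1 × 22.4 × 0.8 = 188.16 kPa.
q_ult = 894.29 + 188.16 = 1082.5 kPa.

q_ult ≈ 1080 kPa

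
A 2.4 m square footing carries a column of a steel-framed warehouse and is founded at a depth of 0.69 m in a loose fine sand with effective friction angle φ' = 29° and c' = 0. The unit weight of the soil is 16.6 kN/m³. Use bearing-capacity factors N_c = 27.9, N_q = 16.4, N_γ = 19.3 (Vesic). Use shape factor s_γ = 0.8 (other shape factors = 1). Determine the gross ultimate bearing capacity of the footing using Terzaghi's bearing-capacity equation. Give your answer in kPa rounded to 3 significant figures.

q_ult ≈ 495 kPa

Effective surcharge at the founding depth q = γ·D_f = 16.6 × 0.69 = 11.454 kPa.
q_ult = q·N_q + 0.5·γ·B·N_γ·s_γ
     = 11.454 × 16.4 + 0.5 × 16.6 × 2.4 × 19.3 × 0.8
     = 187.85 + 307.56 = 495.41 kPa.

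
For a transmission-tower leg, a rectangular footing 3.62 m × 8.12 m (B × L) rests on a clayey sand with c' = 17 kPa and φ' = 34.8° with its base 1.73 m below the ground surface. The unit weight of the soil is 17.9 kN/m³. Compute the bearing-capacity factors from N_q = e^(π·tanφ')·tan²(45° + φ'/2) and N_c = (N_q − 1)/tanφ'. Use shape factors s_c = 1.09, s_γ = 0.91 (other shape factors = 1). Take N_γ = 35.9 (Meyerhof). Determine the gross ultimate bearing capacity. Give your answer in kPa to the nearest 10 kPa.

q_ult ≈ 2900 kPa

tan34.8° = 0.695, so N_q = e^(π×0.695)·tan²(62.4°) = 8.877 × 3.659 = 32.48.
N_c = (32.48 − 1)/tan34.8° = 45.29.
Effective surcharge at the founding depth q = γ·D_f = 17.9 × 1.73 = 30.967 kPa.
q_ult = c·N_c·s_c + q·N_q + 0.5·γ·B·N_γ·s_γ
     = 17 × 45.294 × 1.09 + 30.967 × 32.48 + 0.5 × 17.9 × 3.62 × 35.9 × 0.91
     = 839.29 + 1005.8 + 1058.4 = 2903.5 kPa.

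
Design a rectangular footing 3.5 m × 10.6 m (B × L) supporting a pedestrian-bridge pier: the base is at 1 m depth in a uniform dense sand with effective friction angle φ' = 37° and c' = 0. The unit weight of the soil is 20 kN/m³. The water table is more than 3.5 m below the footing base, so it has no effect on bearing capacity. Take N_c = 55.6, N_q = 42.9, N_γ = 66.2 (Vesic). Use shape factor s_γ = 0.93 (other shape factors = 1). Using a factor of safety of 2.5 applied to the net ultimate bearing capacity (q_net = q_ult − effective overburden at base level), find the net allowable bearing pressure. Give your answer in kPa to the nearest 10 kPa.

Overburden at base level: q = 20 × 1 = 20 kPa.
Surcharge term q·N_q = 20 × 42.9 = 858 kPa; self-weight term 0.5·γ·B·N_γ·s_γ = 0.5 × 20 × 3.5 × 66.2 × 0.93 = 2154.8 kPa.
q_ult = 858 + 2154.8 = 3012.8 kPa.
Net ultimate: q_net = 3012.8 − 20 = 2992.8 kPa.
q_all(net) = 2992.8 / 2.5 = 1197.1 kPa.

q_all(net) ≈ 1200 kPa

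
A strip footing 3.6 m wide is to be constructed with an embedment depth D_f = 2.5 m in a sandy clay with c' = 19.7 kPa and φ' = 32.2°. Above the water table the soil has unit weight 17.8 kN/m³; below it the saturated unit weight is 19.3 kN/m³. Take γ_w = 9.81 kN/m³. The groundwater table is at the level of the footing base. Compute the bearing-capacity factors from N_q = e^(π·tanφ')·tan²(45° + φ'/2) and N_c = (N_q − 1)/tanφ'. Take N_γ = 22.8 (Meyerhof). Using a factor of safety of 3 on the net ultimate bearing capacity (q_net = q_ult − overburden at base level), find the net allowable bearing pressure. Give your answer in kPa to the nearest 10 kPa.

N_q = e^(π·tan32.2°)·tan²(61.1°) = 23.73; N_c = (N_q − 1)/tanφ' = 36.09.
Effective surcharge at the founding depth q = γ·D_f = 17.8 × 2.5 = 44.5 kPa.
The water table coincides with the base, so in the self-weight term γ → γ' = 9.49 kN/m³.
q_ult = c·N_c + q·N_q + 0.5·γ·B·N_γ
     = 19.7 × 36.092 + 44.5 × 23.728 + 0.5 × 9.49 × 3.6 × 22.8
     = 711.01 + 1055.9 + 389.47 = 2156.4 kPa.
q_net = 2156.4 − 44.5 = 2111.9 kPa.
q_all(net) = 2111.9 / 3 = 703.97 kPa.

q_all(net) ≈ 700 kPa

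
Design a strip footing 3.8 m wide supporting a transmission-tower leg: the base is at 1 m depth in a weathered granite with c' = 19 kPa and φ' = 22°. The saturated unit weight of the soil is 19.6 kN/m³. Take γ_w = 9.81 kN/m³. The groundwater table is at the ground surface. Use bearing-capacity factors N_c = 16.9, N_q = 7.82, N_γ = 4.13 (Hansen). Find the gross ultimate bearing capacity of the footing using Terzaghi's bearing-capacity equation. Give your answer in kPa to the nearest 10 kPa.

q_ult ≈ 470 kPa

γ' = 19.6 − 9.81 = 9.79 kN/m³ (submerged throughout). q = 9.79 × 1 = 9.79 kPa; the same γ' applies in the ½γBN_γ term.
c·N_c = 19 × 16.9 = 321.1 kPa
q·N_q = 9.79 × 7.82 = 76.558 kPa
0.5·γ·B·N_γ = 0.5 × 9.79 × 3.8 × 4.13 = 76.822 kPa
q_ult = 321.1 + 76.558 + 76.822 = 474.48 kPa.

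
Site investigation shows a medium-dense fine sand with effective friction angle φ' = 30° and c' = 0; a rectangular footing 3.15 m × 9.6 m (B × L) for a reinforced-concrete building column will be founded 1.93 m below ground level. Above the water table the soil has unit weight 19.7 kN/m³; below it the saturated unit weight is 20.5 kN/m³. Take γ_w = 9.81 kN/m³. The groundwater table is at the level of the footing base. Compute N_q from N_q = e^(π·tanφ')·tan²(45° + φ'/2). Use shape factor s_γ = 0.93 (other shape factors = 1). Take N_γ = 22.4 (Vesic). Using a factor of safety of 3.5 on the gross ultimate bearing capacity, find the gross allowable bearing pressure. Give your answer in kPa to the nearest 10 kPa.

q_all ≈ 300 kPa

N_q = e^(π·tan30°)·tan²(60°) = 18.4.
q = γ·D_f = 19.7 × 1.93 = 38.021 kPa.
For the ½γBN_γ term take γ' = 20.5 − 9.81 = 10.69 kN/m³ (soil below base is submerged).
q·N_q = 38.021 × 18.401 = 699.63 kPa
0.5·γ·B·N_γ·s_γ = 0.5 × 10.69 × 3.15 × 22.4 × 0.93 = 350.74 kPa
q_ult = 699.63 + 350.74 = 1050.4 kPa.
q_all = 1050.4 / 3.5 = 300.11 kPa.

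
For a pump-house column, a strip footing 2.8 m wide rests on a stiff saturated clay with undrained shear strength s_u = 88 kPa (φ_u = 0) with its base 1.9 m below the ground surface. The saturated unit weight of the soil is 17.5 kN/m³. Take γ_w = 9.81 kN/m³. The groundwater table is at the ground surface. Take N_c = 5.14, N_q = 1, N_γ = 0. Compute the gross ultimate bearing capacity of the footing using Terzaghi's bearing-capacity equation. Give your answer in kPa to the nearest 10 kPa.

q_ult ≈ 470 kPa

γ' = 17.5 − 9.81 = 7.69 kN/m³ (submerged throughout). q = 7.69 × 1.9 = 14.611 kPa.
c·N_c = 88 × 5.14 = 452.32 kPa
q·N_q = 14.611 × 1 = 14.611 kPa
q_ult = 452.32 + 14.611 = 466.93 kPa.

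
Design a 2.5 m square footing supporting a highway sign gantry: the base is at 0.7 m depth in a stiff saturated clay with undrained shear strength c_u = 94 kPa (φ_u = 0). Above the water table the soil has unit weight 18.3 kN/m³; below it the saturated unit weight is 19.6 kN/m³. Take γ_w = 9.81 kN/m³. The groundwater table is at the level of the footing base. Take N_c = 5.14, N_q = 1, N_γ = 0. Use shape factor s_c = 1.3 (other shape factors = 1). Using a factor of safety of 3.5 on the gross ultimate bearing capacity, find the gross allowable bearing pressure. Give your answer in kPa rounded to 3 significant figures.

q_all ≈ 183 kPa

Effective surcharge at the founding depth q = γ·D_f = 18.3 × 0.7 = 12.81 kPa.
q_ult = c·N_c·s_c + q·N_q
     = 94 × 5.14 × 1.3 + 12.81 × 1
     = 628.11 + 12.81 = 640.92 kPa.
q_all = 640.92 / 3.5 = 183.12 kPa.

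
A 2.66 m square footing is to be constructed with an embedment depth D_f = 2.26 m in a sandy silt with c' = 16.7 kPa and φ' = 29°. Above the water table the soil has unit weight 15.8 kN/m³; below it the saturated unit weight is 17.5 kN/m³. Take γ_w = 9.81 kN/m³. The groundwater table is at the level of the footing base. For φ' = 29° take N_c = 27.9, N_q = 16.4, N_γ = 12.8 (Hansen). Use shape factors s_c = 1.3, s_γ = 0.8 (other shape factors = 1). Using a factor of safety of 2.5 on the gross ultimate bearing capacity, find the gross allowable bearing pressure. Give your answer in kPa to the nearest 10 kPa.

q_all ≈ 520 kPa

Effective surcharge at the founding depth q = γ·D_f = 15.8 × 2.26 = 35.708 kPa.
The water table coincides with the base, so in the self-weight term γ → γ' = 7.69 kN/m³.
q_ult = c·N_c·s_c + q·N_q + 0.5·γ·B·N_γ·s_γ
     = 16.7 × 27.9 × 1.3 + 35.708 × 16.4 + 0.5 × 7.69 × 2.66 × 12.8 × 0.8
     = 605.71 + 585.61 + 104.73 = 1296.1 kPa.
q_all = 1296.1 / 2.5 = 518.42 kPa.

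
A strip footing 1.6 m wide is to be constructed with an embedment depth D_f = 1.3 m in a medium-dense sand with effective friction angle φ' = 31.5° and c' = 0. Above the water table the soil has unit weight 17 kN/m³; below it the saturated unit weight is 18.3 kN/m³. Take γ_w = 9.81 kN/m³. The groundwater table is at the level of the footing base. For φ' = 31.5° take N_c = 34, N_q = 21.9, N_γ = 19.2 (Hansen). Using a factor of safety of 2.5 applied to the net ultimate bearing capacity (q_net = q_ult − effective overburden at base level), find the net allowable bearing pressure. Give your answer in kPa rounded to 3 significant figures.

q_all(net) ≈ 237 kPa

Overburden at base level: q = 17 × 1.3 = 22.1 kPa.
Below the base the soil is submerged, so the ½γBN_γ term uses γ' = 18.3 − 9.81 = 8.49 kN/m³.
Surcharge term q·N_q = 22.1 × 21.9 = 483.99 kPa; self-weight term 0.5·γ·B·N_γ = 0.5 × 8.49 × 1.6 × 19.2 = 130.41 kPa.
q_ult = 483.99 + 130.41 = 614.4 kPa.
Net ultimate: q_net = 614.4 − 22.1 = 592.3 kPa.
q_all(net) = 592.3 / 2.5 = 236.92 kPa.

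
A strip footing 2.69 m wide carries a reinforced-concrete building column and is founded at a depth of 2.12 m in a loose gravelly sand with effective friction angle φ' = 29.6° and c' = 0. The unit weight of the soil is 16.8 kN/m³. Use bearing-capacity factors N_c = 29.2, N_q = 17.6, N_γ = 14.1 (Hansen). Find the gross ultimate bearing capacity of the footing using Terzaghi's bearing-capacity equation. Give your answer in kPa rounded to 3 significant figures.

q_ult ≈ 945 kPa

Effective surcharge at the founding depth q = γ·D_f = 16.8 × 2.12 = 35.616 kPa.
q_ult = q·N_q + 0.5·γ·B·N_γ
     = 35.616 × 17.6 + 0.5 × 16.8 × 2.69 × 14.1
     = 626.84 + 318.6 = 945.45 kPa.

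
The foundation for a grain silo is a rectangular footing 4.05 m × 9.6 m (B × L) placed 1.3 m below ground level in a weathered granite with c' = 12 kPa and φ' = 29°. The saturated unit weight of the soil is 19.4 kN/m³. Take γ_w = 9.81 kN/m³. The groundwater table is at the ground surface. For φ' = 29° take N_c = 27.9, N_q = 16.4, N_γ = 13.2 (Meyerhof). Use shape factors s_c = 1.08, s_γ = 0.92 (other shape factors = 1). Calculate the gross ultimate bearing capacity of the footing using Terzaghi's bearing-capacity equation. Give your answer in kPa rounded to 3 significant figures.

q_ult ≈ 802 kPa

With the water table at the surface the whole profile is submerged: γ' = 19.4 − 9.81 = 9.59 kN/m³, so q = γ'·D_f = 12.467 kPa; the same γ' applies in the ½γBN_γ term.
q_ult = c·N_c·s_c + q·N_q + 0.5·γ·B·N_γ·s_γ
     = 12 × 27.9 × 1.08 + 12.467 × 16.4 + 0.5 × 9.59 × 4.05 × 13.2 × 0.92
     = 361.58 + 204.46 + 235.83 = 801.88 kPa.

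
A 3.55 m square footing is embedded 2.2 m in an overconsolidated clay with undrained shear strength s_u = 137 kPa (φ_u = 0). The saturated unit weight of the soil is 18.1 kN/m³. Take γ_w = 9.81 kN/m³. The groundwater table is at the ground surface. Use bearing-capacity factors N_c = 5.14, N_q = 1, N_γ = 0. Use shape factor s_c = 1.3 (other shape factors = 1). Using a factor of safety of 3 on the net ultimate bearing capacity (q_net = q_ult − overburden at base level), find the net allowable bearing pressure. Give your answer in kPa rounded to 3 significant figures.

With the water table at the surface the whole profile is submerged: γ' = 18.1 − 9.81 = 8.29 kN/m³, so q = γ'·D_f = 18.238 kPa.
q_ult = c·N_c·s_c + q·N_q
     = 137 × 5.14 × 1.3 + 18.238 × 1
     = 915.43 + 18.238 = 933.67 kPa.
q_net = 933.67 − 18.238 = 915.43 kPa.
q_all(net) = 915.43 / 3 = 305.14 kPa.

q_all(net) ≈ 305 kPa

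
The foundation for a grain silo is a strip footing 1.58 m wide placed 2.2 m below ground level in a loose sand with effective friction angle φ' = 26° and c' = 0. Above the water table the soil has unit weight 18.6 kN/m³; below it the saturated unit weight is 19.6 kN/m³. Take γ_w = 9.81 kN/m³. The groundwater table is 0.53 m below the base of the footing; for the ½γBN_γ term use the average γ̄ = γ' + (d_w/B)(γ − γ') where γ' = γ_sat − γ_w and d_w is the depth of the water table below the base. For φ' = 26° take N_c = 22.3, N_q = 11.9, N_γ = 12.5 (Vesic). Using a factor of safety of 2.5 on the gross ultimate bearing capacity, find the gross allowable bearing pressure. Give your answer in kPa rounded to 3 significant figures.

q_all ≈ 245 kPa

Effective surcharge at the founding depth q = γ·D_f = 18.6 × 2.2 = 40.92 kPa.
With d_w = 0.53 m < B, γ̄ = 9.79 + (0.53/1.58) × (18.6 − 9.79) = 12.745 kN/m³.
q_ult = q·N_q + 0.5·γ·B·N_γ
     = 40.92 × 11.9 + 0.5 × 12.745 × 1.58 × 12.5
     = 486.95 + 125.86 = 612.81 kPa.
q_all = 612.81 / 2.5 = 245.12 kPa.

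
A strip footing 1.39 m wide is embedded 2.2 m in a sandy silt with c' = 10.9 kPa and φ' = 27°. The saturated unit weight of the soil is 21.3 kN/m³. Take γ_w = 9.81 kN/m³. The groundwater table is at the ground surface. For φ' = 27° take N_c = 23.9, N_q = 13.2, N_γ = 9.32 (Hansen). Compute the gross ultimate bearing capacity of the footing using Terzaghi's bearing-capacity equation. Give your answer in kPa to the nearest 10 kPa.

γ' = 21.3 − 9.81 = 11.49 kN/m³ (submerged throughout). q = 11.49 × 2.2 = 25.278 kPa; the same γ' applies in the ½γBN_γ term.
c·N_c = 10.9 × 23.9 = 260.51 kPa
q·N_q = 25.278 × 13.2 = 333.67 kPa
0.5·γ·B·N_γ = 0.5 × 11.49 × 1.39 × 9.32 = 74.425 kPa
q_ult = 260.51 + 333.67 + 74.425 = 668.6 kPa.

q_ult ≈ 670 kPa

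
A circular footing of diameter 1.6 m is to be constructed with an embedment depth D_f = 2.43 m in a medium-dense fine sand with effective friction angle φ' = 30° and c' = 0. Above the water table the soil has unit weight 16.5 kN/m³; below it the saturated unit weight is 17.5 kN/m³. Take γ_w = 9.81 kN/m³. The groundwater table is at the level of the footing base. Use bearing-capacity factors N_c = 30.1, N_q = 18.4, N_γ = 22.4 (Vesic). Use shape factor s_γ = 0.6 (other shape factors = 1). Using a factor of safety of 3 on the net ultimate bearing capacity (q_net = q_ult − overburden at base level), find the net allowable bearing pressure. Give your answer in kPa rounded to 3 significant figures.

Overburden at base level: q = 16.5 × 2.43 = 40.095 kPa.
Below the base the soil is submerged, so the ½γBN_γ term uses γ' = 17.5 − 9.81 = 7.69 kN/m³.
Surcharge term q·N_q = 40.095 × 18.4 = 737.75 kPa; self-weight term 0.5·γ·B·N_γ·s_γ = 0.5 × 7.69 × 1.6 × 22.4 × 0.6 = 82.683 kPa.
q_ult = 737.75 + 82.683 = 820.43 kPa.
q_net = 820.43 − 40.095 = 780.34 kPa.
q_all(net) = 780.34 / 3 = 260.11 kPa.

q_all(net) ≈ 260 kPa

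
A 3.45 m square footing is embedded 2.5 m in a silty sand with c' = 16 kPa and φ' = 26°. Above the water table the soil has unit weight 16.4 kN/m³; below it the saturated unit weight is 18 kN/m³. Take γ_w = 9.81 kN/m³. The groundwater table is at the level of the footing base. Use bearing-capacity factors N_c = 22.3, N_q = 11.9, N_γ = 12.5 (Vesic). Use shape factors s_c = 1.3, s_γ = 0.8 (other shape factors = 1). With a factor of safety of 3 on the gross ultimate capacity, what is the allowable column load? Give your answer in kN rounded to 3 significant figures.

P_all ≈ 4340 kN

Effective surcharge at the founding depth q = γ·D_f = 16.4 × 2.5 = 41 kPa.
The water table coincides with the base, so in the self-weight term γ → γ' = 8.19 kN/m³.
q_ult = c·N_c·s_c + q·N_q + 0.5·γ·B·N_γ·s_γ
     = 16 × 22.3 × 1.3 + 41 × 11.9 + 0.5 × 8.19 × 3.45 × 12.5 × 0.8
     = 463.84 + 487.9 + 141.28 = 1093 kPa.
Gross allowable pressure q_all = 1093 / 3 = 364.34 kPa.
Footing area = 11.9025 m², so allowable column load = 364.34 × 11.9025 = 4336.5 kN.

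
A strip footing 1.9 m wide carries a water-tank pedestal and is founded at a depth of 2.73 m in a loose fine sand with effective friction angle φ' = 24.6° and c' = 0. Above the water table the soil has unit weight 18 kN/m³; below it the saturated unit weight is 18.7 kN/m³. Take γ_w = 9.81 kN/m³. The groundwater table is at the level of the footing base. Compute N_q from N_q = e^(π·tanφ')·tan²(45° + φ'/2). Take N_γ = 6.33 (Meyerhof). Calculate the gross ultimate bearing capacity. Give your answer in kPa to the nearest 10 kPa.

tan24.6° = 0.4578, so N_q = e^(π×0.4578)·tan²(57.3°) = 4.214 × 2.426 = 10.22.
Effective surcharge at the founding depth q = γ·D_f = 18 × 2.73 = 49.14 kPa.
The water table coincides with the base, so in the self-weight term γ → γ' = 8.89 kN/m³.
q_ult = q·N_q + 0.5·γ·B·N_γ
     = 49.14 × 10.224 + 0.5 × 8.89 × 1.9 × 6.33
     = 502.39 + 53.46 = 555.85 kPa.

q_ult ≈ 560 kPa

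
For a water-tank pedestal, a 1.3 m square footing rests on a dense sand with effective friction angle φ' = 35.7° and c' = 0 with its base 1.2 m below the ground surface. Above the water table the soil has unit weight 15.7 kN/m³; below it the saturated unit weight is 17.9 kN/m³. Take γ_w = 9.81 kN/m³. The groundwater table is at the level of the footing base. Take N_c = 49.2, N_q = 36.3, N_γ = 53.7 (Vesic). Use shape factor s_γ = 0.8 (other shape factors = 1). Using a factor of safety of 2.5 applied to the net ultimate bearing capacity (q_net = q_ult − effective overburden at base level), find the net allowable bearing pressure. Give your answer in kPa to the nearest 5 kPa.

q_all(net) ≈ 355 kPa

q = γ·D_f = 15.7 × 1.2 = 18.84 kPa.
For the ½γBN_γ term take γ' = 17.9 − 9.81 = 8.09 kN/m³ (soil below base is submerged).
q·N_q = 18.84 × 36.3 = 683.89 kPa
0.5·γ·B·N_γ·s_γ = 0.5 × 8.09 × 1.3 × 53.7 × 0.8 = 225.91 kPa
q_ult = 683.89 + 225.91 = 909.8 kPa.
Net ultimate: q_net = 909.8 − 18.84 = 890.96 kPa.
q_all(net) = 890.96 / 2.5 = 356.38 kPa.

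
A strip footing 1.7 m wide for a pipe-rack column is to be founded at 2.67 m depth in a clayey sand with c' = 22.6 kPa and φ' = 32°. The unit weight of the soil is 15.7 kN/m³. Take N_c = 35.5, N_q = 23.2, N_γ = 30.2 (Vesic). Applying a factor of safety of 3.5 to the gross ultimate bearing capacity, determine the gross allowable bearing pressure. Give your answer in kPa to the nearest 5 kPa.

Overburden at base level: q = 15.7 × 2.67 = 41.919 kPa.
Cohesion term c·N_c = 22.6 × 35.5 = 802.3 kPa; surcharge term q·N_q = 41.919 × 23.2 = 972.52 kPa; self-weight term 0.5·γ·B·N_γ = 0.5 × 15.7 × 1.7 × 30.2 = 403.02 kPa.
q_ult = 802.3 + 972.52 + 403.02 = 2177.8 kPa.
q_all = q_ult / FS = 2177.8 / 3.5 = 622.24 kPa.

q_all ≈ 620 kPa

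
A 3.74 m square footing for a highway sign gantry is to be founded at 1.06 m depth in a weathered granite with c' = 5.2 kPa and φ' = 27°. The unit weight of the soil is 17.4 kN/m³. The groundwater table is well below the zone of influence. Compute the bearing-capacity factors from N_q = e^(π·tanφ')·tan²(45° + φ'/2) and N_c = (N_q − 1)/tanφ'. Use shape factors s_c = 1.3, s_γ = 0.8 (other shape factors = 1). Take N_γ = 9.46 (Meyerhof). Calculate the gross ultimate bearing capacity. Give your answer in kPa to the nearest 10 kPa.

tan27° = 0.5095, so N_q = e^(π×0.5095)·tan²(58.5°) = 4.957 × 2.663 = 13.2.
N_c = (13.2 − 1)/tan27° = 23.94.
q = γ·D_f = 17.4 × 1.06 = 18.444 kPa.
c·N_c·s_c = 5.2 × 23.942 × 1.3 = 161.85 kPa
q·N_q = 18.444 × 13.199 = 243.45 kPa
0.5·γ·B·N_γ·s_γ = 0.5 × 17.4 × 3.74 × 9.46 × 0.8 = 246.25 kPa
q_ult = 161.85 + 243.45 + 246.25 = 651.54 kPa.

q_ult ≈ 650 kPa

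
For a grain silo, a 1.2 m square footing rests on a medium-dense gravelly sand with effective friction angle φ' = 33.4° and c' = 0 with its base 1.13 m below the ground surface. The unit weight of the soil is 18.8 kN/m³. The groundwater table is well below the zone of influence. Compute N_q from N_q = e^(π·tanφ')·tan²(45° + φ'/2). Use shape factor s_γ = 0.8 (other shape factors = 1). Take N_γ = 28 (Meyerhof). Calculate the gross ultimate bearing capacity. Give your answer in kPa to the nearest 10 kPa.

q_ult ≈ 830 kPa

tan33.4° = 0.6594, so N_q = e^(π×0.6594)·tan²(61.7°) = 7.937 × 3.449 = 27.38.
q = γ·D_f = 18.8 × 1.13 = 21.244 kPa.
q·N_q = 21.244 × 27.375 = 581.56 kPa
0.5·γ·B·N_γ·s_γ = 0.5 × 18.8 × 1.2 × 28 × 0.8 = 252.67 kPa
q_ult = 581.56 + 252.67 = 834.23 kPa.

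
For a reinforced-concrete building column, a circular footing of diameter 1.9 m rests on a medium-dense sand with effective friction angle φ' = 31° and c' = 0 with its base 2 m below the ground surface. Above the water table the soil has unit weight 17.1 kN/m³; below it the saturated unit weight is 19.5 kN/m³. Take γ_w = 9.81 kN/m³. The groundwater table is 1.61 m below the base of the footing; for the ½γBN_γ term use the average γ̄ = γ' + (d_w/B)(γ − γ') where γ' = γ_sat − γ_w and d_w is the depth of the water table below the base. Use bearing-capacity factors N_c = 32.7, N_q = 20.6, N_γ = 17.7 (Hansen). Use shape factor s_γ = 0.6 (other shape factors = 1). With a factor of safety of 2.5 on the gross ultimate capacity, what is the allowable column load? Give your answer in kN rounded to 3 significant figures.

Effective surcharge at the founding depth q = γ·D_f = 17.1 × 2 = 34.2 kPa.
With d_w = 1.61 m < B, γ̄ = 9.69 + (1.61/1.9) × (17.1 − 9.69) = 15.969 kN/m³.
q_ult = q·N_q + 0.5·γ·B·N_γ·s_γ
     = 34.2 × 20.6 + 0.5 × 15.969 × 1.9 × 17.7 × 0.6
     = 704.52 + 161.11 = 865.63 kPa.
Gross allowable pressure q_all = 865.63 / 2.5 = 346.25 kPa.
Footing area = 2.8353 m², so allowable column load = 346.25 × 2.8353 = 981.73 kN.

P_all ≈ 982 kN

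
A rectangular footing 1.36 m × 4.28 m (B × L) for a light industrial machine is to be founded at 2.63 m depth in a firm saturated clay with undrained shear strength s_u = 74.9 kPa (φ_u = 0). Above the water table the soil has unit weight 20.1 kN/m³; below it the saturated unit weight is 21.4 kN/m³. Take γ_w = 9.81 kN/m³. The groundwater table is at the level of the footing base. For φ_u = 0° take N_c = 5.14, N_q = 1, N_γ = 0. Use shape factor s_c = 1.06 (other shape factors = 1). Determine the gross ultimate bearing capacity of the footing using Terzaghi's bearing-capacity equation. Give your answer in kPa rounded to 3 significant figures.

Overburden at base level: q = 20.1 × 2.63 = 52.863 kPa.
Cohesion term c·N_c·s_c = 74.9 × 5.14 × 1.06 = 408.09 kPa; surcharge term q·N_q = 52.863 × 1 = 52.863 kPa.
q_ult = 408.09 + 52.863 = 460.95 kPa.

q_ult ≈ 461 kPa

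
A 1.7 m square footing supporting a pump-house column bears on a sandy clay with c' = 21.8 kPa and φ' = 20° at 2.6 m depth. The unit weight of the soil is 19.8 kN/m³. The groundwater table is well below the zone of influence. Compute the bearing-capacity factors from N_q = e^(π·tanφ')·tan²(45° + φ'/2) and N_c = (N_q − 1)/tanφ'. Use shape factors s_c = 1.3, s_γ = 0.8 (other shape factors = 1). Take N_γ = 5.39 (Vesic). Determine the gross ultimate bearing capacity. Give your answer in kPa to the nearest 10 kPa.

tan20° = 0.364, so N_q = e^(π×0.364)·tan²(55°) = 3.138 × 2.04 = 6.4.
N_c = (6.4 − 1)/tan20° = 14.83.
Effective surcharge at the founding depth q = γ·D_f = 19.8 × 2.6 = 51.48 kPa.
q_ult = c·N_c·s_c + q·N_q + 0.5·γ·B·N_γ·s_γ
     = 21.8 × 14.835 × 1.3 + 51.48 × 6.3994 + 0.5 × 19.8 × 1.7 × 5.39 × 0.8
     = 420.42 + 329.44 + 72.571 = 822.43 kPa.

q_ult ≈ 820 kPa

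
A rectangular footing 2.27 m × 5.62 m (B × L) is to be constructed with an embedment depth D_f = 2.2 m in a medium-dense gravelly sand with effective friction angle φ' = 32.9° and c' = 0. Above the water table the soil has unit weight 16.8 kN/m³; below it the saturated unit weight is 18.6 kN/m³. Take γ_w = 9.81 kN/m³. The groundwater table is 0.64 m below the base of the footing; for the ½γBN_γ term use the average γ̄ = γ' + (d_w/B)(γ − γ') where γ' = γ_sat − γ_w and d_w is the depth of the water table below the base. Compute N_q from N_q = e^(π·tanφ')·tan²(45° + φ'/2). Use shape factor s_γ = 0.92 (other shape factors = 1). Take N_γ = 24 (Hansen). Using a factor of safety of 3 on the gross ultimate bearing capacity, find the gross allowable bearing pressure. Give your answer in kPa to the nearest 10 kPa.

q_all ≈ 410 kPa

N_q = e^(π·tan32.9°)·tan²(61.45°) = 25.78.
Effective surcharge at the founding depth q = γ·D_f = 16.8 × 2.2 = 36.96 kPa.
With d_w = 0.64 m < B, γ̄ = 8.79 + (0.64/2.27) × (16.8 − 8.79) = 11.048 kN/m³.
q_ult = q·N_q + 0.5·γ·B·N_γ·s_γ
     = 36.96 × 25.782 + 0.5 × 11.048 × 2.27 × 24 × 0.92
     = 952.91 + 276.88 = 1229.8 kPa.
q_all = 1229.8 / 3 = 409.93 kPa.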